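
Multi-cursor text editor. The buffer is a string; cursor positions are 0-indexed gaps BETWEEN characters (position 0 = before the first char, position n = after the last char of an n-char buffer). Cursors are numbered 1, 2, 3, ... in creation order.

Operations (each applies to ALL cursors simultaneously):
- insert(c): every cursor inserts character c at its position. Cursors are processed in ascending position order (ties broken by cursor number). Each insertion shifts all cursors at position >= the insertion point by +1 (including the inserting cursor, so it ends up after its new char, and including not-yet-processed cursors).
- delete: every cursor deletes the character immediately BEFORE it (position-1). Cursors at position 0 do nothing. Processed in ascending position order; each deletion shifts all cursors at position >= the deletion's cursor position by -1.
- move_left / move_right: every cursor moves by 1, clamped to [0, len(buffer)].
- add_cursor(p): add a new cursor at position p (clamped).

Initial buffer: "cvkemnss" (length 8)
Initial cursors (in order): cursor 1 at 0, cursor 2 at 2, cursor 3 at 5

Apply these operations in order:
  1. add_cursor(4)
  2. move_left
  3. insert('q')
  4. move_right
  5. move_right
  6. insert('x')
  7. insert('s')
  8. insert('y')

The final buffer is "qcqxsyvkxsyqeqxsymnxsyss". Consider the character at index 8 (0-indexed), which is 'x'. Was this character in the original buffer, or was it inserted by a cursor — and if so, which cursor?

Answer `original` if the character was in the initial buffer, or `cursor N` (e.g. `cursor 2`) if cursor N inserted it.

After op 1 (add_cursor(4)): buffer="cvkemnss" (len 8), cursors c1@0 c2@2 c4@4 c3@5, authorship ........
After op 2 (move_left): buffer="cvkemnss" (len 8), cursors c1@0 c2@1 c4@3 c3@4, authorship ........
After op 3 (insert('q')): buffer="qcqvkqeqmnss" (len 12), cursors c1@1 c2@3 c4@6 c3@8, authorship 1.2..4.3....
After op 4 (move_right): buffer="qcqvkqeqmnss" (len 12), cursors c1@2 c2@4 c4@7 c3@9, authorship 1.2..4.3....
After op 5 (move_right): buffer="qcqvkqeqmnss" (len 12), cursors c1@3 c2@5 c4@8 c3@10, authorship 1.2..4.3....
After op 6 (insert('x')): buffer="qcqxvkxqeqxmnxss" (len 16), cursors c1@4 c2@7 c4@11 c3@14, authorship 1.21..24.34..3..
After op 7 (insert('s')): buffer="qcqxsvkxsqeqxsmnxsss" (len 20), cursors c1@5 c2@9 c4@14 c3@18, authorship 1.211..224.344..33..
After op 8 (insert('y')): buffer="qcqxsyvkxsyqeqxsymnxsyss" (len 24), cursors c1@6 c2@11 c4@17 c3@22, authorship 1.2111..2224.3444..333..
Authorship (.=original, N=cursor N): 1 . 2 1 1 1 . . 2 2 2 4 . 3 4 4 4 . . 3 3 3 . .
Index 8: author = 2

Answer: cursor 2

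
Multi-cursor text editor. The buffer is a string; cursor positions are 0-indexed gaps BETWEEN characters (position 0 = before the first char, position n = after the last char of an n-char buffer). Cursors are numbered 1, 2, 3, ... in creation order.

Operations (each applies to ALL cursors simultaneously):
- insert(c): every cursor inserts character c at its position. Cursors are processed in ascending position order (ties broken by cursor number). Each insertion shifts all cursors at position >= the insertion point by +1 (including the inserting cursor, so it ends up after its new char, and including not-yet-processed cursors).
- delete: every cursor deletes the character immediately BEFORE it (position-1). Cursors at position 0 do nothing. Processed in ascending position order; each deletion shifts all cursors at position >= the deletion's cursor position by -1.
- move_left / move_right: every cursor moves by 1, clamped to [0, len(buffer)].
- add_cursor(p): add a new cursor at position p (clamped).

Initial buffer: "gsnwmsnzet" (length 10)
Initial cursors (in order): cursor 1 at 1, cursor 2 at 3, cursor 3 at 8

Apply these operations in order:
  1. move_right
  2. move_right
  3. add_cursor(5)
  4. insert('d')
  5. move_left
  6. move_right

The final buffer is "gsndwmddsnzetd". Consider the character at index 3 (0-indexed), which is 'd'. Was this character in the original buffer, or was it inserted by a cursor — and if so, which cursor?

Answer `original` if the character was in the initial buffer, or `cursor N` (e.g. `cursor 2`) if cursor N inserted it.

Answer: cursor 1

Derivation:
After op 1 (move_right): buffer="gsnwmsnzet" (len 10), cursors c1@2 c2@4 c3@9, authorship ..........
After op 2 (move_right): buffer="gsnwmsnzet" (len 10), cursors c1@3 c2@5 c3@10, authorship ..........
After op 3 (add_cursor(5)): buffer="gsnwmsnzet" (len 10), cursors c1@3 c2@5 c4@5 c3@10, authorship ..........
After op 4 (insert('d')): buffer="gsndwmddsnzetd" (len 14), cursors c1@4 c2@8 c4@8 c3@14, authorship ...1..24.....3
After op 5 (move_left): buffer="gsndwmddsnzetd" (len 14), cursors c1@3 c2@7 c4@7 c3@13, authorship ...1..24.....3
After op 6 (move_right): buffer="gsndwmddsnzetd" (len 14), cursors c1@4 c2@8 c4@8 c3@14, authorship ...1..24.....3
Authorship (.=original, N=cursor N): . . . 1 . . 2 4 . . . . . 3
Index 3: author = 1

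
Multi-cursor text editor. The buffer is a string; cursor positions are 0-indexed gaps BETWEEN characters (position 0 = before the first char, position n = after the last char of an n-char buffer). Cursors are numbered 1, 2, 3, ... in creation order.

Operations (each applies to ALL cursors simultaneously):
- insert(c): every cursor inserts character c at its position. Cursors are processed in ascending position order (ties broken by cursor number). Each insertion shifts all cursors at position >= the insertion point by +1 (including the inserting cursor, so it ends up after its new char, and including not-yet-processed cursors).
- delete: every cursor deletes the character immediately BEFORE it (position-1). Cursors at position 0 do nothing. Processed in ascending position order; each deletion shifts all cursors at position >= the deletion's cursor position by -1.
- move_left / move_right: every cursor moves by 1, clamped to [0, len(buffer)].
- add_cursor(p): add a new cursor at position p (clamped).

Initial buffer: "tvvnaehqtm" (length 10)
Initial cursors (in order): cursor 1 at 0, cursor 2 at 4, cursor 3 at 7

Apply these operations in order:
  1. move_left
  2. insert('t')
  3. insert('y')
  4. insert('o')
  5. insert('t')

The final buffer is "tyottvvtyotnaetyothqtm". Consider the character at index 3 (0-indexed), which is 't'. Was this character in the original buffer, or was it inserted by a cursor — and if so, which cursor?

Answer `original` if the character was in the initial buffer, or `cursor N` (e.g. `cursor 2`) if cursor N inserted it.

Answer: cursor 1

Derivation:
After op 1 (move_left): buffer="tvvnaehqtm" (len 10), cursors c1@0 c2@3 c3@6, authorship ..........
After op 2 (insert('t')): buffer="ttvvtnaethqtm" (len 13), cursors c1@1 c2@5 c3@9, authorship 1...2...3....
After op 3 (insert('y')): buffer="tytvvtynaetyhqtm" (len 16), cursors c1@2 c2@7 c3@12, authorship 11...22...33....
After op 4 (insert('o')): buffer="tyotvvtyonaetyohqtm" (len 19), cursors c1@3 c2@9 c3@15, authorship 111...222...333....
After op 5 (insert('t')): buffer="tyottvvtyotnaetyothqtm" (len 22), cursors c1@4 c2@11 c3@18, authorship 1111...2222...3333....
Authorship (.=original, N=cursor N): 1 1 1 1 . . . 2 2 2 2 . . . 3 3 3 3 . . . .
Index 3: author = 1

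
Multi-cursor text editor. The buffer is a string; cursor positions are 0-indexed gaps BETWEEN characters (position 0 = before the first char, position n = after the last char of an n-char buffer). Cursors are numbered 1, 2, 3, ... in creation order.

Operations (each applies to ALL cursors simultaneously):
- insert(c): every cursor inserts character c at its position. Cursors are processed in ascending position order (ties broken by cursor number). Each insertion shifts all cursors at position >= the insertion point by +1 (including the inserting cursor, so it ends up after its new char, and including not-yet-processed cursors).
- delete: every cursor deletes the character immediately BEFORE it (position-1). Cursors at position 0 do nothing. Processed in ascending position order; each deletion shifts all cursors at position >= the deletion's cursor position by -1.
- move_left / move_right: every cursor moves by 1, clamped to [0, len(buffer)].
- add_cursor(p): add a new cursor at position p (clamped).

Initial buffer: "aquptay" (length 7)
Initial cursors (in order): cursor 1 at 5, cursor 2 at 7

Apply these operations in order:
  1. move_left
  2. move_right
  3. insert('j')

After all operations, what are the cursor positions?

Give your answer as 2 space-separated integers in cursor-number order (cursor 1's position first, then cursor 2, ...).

After op 1 (move_left): buffer="aquptay" (len 7), cursors c1@4 c2@6, authorship .......
After op 2 (move_right): buffer="aquptay" (len 7), cursors c1@5 c2@7, authorship .......
After op 3 (insert('j')): buffer="aquptjayj" (len 9), cursors c1@6 c2@9, authorship .....1..2

Answer: 6 9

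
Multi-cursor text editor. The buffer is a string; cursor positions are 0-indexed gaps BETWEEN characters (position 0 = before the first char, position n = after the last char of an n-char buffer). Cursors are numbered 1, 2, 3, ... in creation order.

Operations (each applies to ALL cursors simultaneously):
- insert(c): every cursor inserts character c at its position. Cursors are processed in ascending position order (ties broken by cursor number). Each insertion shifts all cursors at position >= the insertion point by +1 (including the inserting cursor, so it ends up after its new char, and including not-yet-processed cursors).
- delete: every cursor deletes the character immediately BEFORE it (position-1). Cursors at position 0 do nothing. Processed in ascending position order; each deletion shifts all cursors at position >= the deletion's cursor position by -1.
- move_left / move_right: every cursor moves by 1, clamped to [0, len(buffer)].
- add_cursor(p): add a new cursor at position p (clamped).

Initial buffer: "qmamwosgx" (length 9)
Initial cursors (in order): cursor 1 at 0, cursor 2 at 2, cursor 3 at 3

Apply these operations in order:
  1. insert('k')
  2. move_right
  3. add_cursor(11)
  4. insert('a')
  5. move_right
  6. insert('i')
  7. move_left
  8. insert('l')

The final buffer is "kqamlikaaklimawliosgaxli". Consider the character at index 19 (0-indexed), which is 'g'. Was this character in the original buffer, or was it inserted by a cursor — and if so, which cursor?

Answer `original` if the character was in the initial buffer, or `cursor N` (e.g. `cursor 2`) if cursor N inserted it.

After op 1 (insert('k')): buffer="kqmkakmwosgx" (len 12), cursors c1@1 c2@4 c3@6, authorship 1..2.3......
After op 2 (move_right): buffer="kqmkakmwosgx" (len 12), cursors c1@2 c2@5 c3@7, authorship 1..2.3......
After op 3 (add_cursor(11)): buffer="kqmkakmwosgx" (len 12), cursors c1@2 c2@5 c3@7 c4@11, authorship 1..2.3......
After op 4 (insert('a')): buffer="kqamkaakmawosgax" (len 16), cursors c1@3 c2@7 c3@10 c4@15, authorship 1.1.2.23.3....4.
After op 5 (move_right): buffer="kqamkaakmawosgax" (len 16), cursors c1@4 c2@8 c3@11 c4@16, authorship 1.1.2.23.3....4.
After op 6 (insert('i')): buffer="kqamikaakimawiosgaxi" (len 20), cursors c1@5 c2@10 c3@14 c4@20, authorship 1.1.12.232.3.3...4.4
After op 7 (move_left): buffer="kqamikaakimawiosgaxi" (len 20), cursors c1@4 c2@9 c3@13 c4@19, authorship 1.1.12.232.3.3...4.4
After op 8 (insert('l')): buffer="kqamlikaaklimawliosgaxli" (len 24), cursors c1@5 c2@11 c3@16 c4@23, authorship 1.1.112.2322.3.33...4.44
Authorship (.=original, N=cursor N): 1 . 1 . 1 1 2 . 2 3 2 2 . 3 . 3 3 . . . 4 . 4 4
Index 19: author = original

Answer: original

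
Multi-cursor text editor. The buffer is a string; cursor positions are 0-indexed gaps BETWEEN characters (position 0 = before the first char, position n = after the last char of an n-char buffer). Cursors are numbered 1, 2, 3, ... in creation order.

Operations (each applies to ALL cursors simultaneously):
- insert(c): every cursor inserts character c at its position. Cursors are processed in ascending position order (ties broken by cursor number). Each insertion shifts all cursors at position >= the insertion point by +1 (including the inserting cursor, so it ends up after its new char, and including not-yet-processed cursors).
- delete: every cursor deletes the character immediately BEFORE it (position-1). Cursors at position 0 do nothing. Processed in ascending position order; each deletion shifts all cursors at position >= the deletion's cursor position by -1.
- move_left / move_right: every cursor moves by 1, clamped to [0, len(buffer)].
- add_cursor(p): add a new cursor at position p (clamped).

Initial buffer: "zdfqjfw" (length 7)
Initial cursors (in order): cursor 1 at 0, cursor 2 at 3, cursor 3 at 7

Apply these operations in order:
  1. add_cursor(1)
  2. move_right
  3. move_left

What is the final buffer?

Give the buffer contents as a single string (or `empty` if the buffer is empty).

After op 1 (add_cursor(1)): buffer="zdfqjfw" (len 7), cursors c1@0 c4@1 c2@3 c3@7, authorship .......
After op 2 (move_right): buffer="zdfqjfw" (len 7), cursors c1@1 c4@2 c2@4 c3@7, authorship .......
After op 3 (move_left): buffer="zdfqjfw" (len 7), cursors c1@0 c4@1 c2@3 c3@6, authorship .......

Answer: zdfqjfw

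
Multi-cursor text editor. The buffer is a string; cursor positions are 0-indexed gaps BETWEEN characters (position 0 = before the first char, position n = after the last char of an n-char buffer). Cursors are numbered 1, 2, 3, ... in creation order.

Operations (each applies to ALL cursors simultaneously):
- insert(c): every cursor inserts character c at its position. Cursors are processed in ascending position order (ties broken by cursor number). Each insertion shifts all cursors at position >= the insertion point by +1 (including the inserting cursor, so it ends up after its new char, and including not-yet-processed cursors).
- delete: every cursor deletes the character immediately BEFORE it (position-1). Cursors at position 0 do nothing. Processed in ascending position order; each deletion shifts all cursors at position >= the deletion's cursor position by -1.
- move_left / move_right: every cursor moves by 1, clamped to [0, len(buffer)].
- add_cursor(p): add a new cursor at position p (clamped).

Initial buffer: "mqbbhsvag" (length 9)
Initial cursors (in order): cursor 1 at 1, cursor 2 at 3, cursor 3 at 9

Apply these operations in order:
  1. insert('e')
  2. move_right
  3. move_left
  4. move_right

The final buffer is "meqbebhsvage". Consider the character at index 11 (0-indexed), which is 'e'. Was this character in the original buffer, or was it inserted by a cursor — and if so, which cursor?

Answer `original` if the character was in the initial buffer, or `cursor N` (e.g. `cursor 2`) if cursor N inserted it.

Answer: cursor 3

Derivation:
After op 1 (insert('e')): buffer="meqbebhsvage" (len 12), cursors c1@2 c2@5 c3@12, authorship .1..2......3
After op 2 (move_right): buffer="meqbebhsvage" (len 12), cursors c1@3 c2@6 c3@12, authorship .1..2......3
After op 3 (move_left): buffer="meqbebhsvage" (len 12), cursors c1@2 c2@5 c3@11, authorship .1..2......3
After op 4 (move_right): buffer="meqbebhsvage" (len 12), cursors c1@3 c2@6 c3@12, authorship .1..2......3
Authorship (.=original, N=cursor N): . 1 . . 2 . . . . . . 3
Index 11: author = 3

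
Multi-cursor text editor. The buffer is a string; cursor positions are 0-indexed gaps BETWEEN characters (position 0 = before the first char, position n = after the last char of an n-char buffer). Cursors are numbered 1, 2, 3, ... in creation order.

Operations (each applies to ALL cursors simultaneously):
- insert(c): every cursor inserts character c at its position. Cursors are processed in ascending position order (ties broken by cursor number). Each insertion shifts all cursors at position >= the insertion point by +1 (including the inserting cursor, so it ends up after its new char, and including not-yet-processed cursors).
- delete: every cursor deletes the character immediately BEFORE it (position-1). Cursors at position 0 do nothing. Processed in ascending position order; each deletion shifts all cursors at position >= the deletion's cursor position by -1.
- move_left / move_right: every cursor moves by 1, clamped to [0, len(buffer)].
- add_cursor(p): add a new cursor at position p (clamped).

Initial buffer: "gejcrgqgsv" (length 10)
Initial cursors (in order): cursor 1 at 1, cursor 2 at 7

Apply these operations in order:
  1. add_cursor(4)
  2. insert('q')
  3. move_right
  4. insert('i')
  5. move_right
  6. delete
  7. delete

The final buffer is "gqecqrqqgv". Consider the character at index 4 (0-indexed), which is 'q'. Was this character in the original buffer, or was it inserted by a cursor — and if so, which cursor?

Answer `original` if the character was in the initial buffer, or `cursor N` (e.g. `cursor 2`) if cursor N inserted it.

After op 1 (add_cursor(4)): buffer="gejcrgqgsv" (len 10), cursors c1@1 c3@4 c2@7, authorship ..........
After op 2 (insert('q')): buffer="gqejcqrgqqgsv" (len 13), cursors c1@2 c3@6 c2@10, authorship .1...3...2...
After op 3 (move_right): buffer="gqejcqrgqqgsv" (len 13), cursors c1@3 c3@7 c2@11, authorship .1...3...2...
After op 4 (insert('i')): buffer="gqeijcqrigqqgisv" (len 16), cursors c1@4 c3@9 c2@14, authorship .1.1..3.3..2.2..
After op 5 (move_right): buffer="gqeijcqrigqqgisv" (len 16), cursors c1@5 c3@10 c2@15, authorship .1.1..3.3..2.2..
After op 6 (delete): buffer="gqeicqriqqgiv" (len 13), cursors c1@4 c3@8 c2@12, authorship .1.1.3.3.2.2.
After op 7 (delete): buffer="gqecqrqqgv" (len 10), cursors c1@3 c3@6 c2@9, authorship .1..3..2..
Authorship (.=original, N=cursor N): . 1 . . 3 . . 2 . .
Index 4: author = 3

Answer: cursor 3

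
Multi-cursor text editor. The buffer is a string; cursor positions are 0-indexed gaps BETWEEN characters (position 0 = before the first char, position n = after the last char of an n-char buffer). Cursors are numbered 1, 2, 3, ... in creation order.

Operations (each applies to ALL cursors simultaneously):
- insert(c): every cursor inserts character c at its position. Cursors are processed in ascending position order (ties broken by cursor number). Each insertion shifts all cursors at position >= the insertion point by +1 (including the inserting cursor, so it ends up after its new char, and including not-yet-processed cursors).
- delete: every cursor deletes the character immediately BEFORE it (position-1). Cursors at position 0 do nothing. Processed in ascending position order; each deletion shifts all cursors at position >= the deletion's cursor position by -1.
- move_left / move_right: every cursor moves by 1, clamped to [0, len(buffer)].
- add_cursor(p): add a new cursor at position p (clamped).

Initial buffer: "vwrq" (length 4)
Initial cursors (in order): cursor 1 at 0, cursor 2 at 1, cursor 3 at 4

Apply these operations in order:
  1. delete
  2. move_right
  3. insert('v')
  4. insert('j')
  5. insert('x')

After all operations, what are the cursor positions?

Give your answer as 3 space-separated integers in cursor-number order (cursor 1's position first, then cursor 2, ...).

After op 1 (delete): buffer="wr" (len 2), cursors c1@0 c2@0 c3@2, authorship ..
After op 2 (move_right): buffer="wr" (len 2), cursors c1@1 c2@1 c3@2, authorship ..
After op 3 (insert('v')): buffer="wvvrv" (len 5), cursors c1@3 c2@3 c3@5, authorship .12.3
After op 4 (insert('j')): buffer="wvvjjrvj" (len 8), cursors c1@5 c2@5 c3@8, authorship .1212.33
After op 5 (insert('x')): buffer="wvvjjxxrvjx" (len 11), cursors c1@7 c2@7 c3@11, authorship .121212.333

Answer: 7 7 11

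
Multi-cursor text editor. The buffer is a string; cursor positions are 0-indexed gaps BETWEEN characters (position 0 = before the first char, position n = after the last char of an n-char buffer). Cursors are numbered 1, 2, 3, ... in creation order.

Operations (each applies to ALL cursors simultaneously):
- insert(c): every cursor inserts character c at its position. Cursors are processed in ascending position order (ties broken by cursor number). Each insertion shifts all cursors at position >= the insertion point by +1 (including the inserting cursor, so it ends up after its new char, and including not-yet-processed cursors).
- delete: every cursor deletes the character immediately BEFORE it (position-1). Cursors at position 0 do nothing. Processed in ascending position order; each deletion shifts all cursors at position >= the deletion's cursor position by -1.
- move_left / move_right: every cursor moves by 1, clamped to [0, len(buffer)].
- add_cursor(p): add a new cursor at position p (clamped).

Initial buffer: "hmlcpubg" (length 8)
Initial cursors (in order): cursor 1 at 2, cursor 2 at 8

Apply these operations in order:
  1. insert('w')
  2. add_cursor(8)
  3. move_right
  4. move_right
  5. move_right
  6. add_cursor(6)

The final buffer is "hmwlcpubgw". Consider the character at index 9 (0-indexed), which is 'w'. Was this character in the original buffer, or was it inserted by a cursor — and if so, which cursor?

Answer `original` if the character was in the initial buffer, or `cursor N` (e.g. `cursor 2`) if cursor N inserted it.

Answer: cursor 2

Derivation:
After op 1 (insert('w')): buffer="hmwlcpubgw" (len 10), cursors c1@3 c2@10, authorship ..1......2
After op 2 (add_cursor(8)): buffer="hmwlcpubgw" (len 10), cursors c1@3 c3@8 c2@10, authorship ..1......2
After op 3 (move_right): buffer="hmwlcpubgw" (len 10), cursors c1@4 c3@9 c2@10, authorship ..1......2
After op 4 (move_right): buffer="hmwlcpubgw" (len 10), cursors c1@5 c2@10 c3@10, authorship ..1......2
After op 5 (move_right): buffer="hmwlcpubgw" (len 10), cursors c1@6 c2@10 c3@10, authorship ..1......2
After op 6 (add_cursor(6)): buffer="hmwlcpubgw" (len 10), cursors c1@6 c4@6 c2@10 c3@10, authorship ..1......2
Authorship (.=original, N=cursor N): . . 1 . . . . . . 2
Index 9: author = 2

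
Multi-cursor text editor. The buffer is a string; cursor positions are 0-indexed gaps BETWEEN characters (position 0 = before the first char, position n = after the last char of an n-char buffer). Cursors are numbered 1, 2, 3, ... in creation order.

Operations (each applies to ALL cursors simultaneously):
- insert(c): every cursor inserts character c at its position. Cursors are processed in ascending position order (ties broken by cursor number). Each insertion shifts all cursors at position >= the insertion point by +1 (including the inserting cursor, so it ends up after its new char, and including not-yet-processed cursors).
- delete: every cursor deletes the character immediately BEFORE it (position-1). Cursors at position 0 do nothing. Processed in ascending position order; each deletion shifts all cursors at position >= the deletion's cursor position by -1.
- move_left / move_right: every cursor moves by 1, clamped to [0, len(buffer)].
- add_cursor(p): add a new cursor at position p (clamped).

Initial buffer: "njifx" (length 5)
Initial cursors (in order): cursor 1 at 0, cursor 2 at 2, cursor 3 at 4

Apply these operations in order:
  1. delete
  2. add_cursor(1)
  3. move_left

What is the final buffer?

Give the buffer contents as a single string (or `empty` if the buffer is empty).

After op 1 (delete): buffer="nix" (len 3), cursors c1@0 c2@1 c3@2, authorship ...
After op 2 (add_cursor(1)): buffer="nix" (len 3), cursors c1@0 c2@1 c4@1 c3@2, authorship ...
After op 3 (move_left): buffer="nix" (len 3), cursors c1@0 c2@0 c4@0 c3@1, authorship ...

Answer: nix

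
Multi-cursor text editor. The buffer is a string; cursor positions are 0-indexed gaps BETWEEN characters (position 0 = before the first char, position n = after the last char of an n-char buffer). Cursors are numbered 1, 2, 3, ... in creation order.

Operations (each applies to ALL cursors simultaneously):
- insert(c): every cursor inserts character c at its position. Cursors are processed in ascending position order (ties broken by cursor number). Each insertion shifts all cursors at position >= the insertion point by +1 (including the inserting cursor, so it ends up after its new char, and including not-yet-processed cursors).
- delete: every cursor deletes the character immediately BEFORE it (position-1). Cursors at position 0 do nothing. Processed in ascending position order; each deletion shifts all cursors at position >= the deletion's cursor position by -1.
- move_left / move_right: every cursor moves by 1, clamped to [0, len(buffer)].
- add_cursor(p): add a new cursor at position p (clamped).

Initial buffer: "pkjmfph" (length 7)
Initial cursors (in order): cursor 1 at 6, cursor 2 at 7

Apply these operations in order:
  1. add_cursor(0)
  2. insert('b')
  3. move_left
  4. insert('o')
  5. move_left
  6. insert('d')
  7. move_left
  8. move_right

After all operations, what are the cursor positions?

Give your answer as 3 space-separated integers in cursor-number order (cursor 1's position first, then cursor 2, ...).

After op 1 (add_cursor(0)): buffer="pkjmfph" (len 7), cursors c3@0 c1@6 c2@7, authorship .......
After op 2 (insert('b')): buffer="bpkjmfpbhb" (len 10), cursors c3@1 c1@8 c2@10, authorship 3......1.2
After op 3 (move_left): buffer="bpkjmfpbhb" (len 10), cursors c3@0 c1@7 c2@9, authorship 3......1.2
After op 4 (insert('o')): buffer="obpkjmfpobhob" (len 13), cursors c3@1 c1@9 c2@12, authorship 33......11.22
After op 5 (move_left): buffer="obpkjmfpobhob" (len 13), cursors c3@0 c1@8 c2@11, authorship 33......11.22
After op 6 (insert('d')): buffer="dobpkjmfpdobhdob" (len 16), cursors c3@1 c1@10 c2@14, authorship 333......111.222
After op 7 (move_left): buffer="dobpkjmfpdobhdob" (len 16), cursors c3@0 c1@9 c2@13, authorship 333......111.222
After op 8 (move_right): buffer="dobpkjmfpdobhdob" (len 16), cursors c3@1 c1@10 c2@14, authorship 333......111.222

Answer: 10 14 1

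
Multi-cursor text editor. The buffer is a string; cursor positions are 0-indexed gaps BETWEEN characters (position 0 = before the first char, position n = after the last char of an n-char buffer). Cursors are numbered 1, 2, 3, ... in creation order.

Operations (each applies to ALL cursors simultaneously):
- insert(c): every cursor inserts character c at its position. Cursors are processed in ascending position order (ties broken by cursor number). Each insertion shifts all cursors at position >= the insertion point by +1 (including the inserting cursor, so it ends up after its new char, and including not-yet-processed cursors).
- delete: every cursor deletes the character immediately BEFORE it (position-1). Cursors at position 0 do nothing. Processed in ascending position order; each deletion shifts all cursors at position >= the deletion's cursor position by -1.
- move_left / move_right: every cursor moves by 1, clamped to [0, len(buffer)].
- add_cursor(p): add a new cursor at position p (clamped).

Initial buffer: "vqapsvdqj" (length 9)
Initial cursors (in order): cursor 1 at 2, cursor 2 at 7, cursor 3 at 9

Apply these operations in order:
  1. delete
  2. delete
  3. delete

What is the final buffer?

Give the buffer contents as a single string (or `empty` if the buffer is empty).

After op 1 (delete): buffer="vapsvq" (len 6), cursors c1@1 c2@5 c3@6, authorship ......
After op 2 (delete): buffer="aps" (len 3), cursors c1@0 c2@3 c3@3, authorship ...
After op 3 (delete): buffer="a" (len 1), cursors c1@0 c2@1 c3@1, authorship .

Answer: a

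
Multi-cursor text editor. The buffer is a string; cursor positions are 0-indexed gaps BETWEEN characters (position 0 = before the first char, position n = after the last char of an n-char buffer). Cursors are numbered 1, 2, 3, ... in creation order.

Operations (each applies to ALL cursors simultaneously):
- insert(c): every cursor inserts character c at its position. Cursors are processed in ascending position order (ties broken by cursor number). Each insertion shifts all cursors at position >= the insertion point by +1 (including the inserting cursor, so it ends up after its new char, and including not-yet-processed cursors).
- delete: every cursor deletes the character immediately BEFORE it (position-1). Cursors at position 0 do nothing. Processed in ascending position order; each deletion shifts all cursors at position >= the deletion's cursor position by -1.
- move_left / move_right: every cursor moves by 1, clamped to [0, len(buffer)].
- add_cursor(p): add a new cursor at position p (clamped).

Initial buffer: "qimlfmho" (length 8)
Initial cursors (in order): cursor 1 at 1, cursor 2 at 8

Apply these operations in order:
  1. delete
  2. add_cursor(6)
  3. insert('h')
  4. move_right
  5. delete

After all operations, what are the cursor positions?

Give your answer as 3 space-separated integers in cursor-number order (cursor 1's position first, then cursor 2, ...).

After op 1 (delete): buffer="imlfmh" (len 6), cursors c1@0 c2@6, authorship ......
After op 2 (add_cursor(6)): buffer="imlfmh" (len 6), cursors c1@0 c2@6 c3@6, authorship ......
After op 3 (insert('h')): buffer="himlfmhhh" (len 9), cursors c1@1 c2@9 c3@9, authorship 1......23
After op 4 (move_right): buffer="himlfmhhh" (len 9), cursors c1@2 c2@9 c3@9, authorship 1......23
After op 5 (delete): buffer="hmlfmh" (len 6), cursors c1@1 c2@6 c3@6, authorship 1.....

Answer: 1 6 6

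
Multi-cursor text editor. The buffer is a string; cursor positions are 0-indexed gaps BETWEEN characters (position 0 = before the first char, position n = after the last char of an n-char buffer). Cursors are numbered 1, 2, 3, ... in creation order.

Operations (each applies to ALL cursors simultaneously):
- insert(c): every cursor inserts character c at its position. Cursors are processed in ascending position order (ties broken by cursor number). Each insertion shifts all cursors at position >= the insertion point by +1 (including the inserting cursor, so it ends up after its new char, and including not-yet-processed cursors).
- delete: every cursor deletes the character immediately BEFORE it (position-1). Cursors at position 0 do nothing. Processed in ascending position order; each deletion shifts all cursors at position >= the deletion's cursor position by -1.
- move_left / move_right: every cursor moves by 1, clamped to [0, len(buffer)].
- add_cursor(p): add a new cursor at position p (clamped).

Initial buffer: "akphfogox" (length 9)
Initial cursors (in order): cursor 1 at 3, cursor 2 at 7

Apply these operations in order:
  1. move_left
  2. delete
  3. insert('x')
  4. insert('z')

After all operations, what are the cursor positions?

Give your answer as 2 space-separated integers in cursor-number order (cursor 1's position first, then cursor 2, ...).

Answer: 3 8

Derivation:
After op 1 (move_left): buffer="akphfogox" (len 9), cursors c1@2 c2@6, authorship .........
After op 2 (delete): buffer="aphfgox" (len 7), cursors c1@1 c2@4, authorship .......
After op 3 (insert('x')): buffer="axphfxgox" (len 9), cursors c1@2 c2@6, authorship .1...2...
After op 4 (insert('z')): buffer="axzphfxzgox" (len 11), cursors c1@3 c2@8, authorship .11...22...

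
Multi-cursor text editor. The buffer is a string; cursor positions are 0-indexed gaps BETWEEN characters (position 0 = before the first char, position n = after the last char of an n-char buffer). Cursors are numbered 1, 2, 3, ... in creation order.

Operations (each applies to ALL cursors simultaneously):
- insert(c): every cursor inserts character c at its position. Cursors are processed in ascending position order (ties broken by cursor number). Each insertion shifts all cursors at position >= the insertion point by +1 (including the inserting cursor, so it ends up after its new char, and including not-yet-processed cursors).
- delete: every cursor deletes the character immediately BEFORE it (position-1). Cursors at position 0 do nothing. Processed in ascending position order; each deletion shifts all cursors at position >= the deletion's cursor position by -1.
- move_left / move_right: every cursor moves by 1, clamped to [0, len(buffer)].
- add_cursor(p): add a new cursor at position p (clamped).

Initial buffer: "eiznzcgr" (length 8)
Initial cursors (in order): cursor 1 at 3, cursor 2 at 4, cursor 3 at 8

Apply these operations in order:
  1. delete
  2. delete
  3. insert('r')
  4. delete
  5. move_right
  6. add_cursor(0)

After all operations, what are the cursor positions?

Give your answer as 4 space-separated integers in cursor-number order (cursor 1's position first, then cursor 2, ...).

After op 1 (delete): buffer="eizcg" (len 5), cursors c1@2 c2@2 c3@5, authorship .....
After op 2 (delete): buffer="zc" (len 2), cursors c1@0 c2@0 c3@2, authorship ..
After op 3 (insert('r')): buffer="rrzcr" (len 5), cursors c1@2 c2@2 c3@5, authorship 12..3
After op 4 (delete): buffer="zc" (len 2), cursors c1@0 c2@0 c3@2, authorship ..
After op 5 (move_right): buffer="zc" (len 2), cursors c1@1 c2@1 c3@2, authorship ..
After op 6 (add_cursor(0)): buffer="zc" (len 2), cursors c4@0 c1@1 c2@1 c3@2, authorship ..

Answer: 1 1 2 0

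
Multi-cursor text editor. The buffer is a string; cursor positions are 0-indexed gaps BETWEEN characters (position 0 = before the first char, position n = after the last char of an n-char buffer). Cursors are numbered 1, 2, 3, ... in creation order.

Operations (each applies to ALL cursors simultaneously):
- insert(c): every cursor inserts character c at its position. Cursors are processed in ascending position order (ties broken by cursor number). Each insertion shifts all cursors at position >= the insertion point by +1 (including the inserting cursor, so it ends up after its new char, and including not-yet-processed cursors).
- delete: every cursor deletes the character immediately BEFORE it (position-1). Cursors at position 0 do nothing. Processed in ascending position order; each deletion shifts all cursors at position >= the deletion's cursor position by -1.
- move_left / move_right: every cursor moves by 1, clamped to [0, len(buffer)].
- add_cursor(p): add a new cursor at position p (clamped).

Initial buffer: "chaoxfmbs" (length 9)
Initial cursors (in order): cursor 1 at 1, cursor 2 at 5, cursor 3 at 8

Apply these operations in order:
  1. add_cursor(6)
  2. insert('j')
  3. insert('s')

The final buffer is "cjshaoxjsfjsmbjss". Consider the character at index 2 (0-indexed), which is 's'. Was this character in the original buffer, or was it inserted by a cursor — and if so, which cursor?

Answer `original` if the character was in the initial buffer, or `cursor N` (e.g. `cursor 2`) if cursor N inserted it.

After op 1 (add_cursor(6)): buffer="chaoxfmbs" (len 9), cursors c1@1 c2@5 c4@6 c3@8, authorship .........
After op 2 (insert('j')): buffer="cjhaoxjfjmbjs" (len 13), cursors c1@2 c2@7 c4@9 c3@12, authorship .1....2.4..3.
After op 3 (insert('s')): buffer="cjshaoxjsfjsmbjss" (len 17), cursors c1@3 c2@9 c4@12 c3@16, authorship .11....22.44..33.
Authorship (.=original, N=cursor N): . 1 1 . . . . 2 2 . 4 4 . . 3 3 .
Index 2: author = 1

Answer: cursor 1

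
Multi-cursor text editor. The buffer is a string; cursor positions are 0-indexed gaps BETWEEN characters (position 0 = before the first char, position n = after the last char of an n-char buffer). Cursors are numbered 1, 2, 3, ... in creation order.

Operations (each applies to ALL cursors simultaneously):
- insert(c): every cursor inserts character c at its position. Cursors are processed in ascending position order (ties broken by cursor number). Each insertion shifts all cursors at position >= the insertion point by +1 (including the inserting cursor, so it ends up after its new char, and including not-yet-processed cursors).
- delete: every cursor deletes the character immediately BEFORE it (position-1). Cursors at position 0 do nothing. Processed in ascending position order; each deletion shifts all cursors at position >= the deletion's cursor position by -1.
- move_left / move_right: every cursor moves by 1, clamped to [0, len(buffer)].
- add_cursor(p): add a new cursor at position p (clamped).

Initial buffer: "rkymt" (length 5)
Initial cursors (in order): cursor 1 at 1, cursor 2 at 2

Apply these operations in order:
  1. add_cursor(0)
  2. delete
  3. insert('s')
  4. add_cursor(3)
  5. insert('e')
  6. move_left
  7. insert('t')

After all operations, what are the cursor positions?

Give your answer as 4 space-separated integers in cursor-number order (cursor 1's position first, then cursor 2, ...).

After op 1 (add_cursor(0)): buffer="rkymt" (len 5), cursors c3@0 c1@1 c2@2, authorship .....
After op 2 (delete): buffer="ymt" (len 3), cursors c1@0 c2@0 c3@0, authorship ...
After op 3 (insert('s')): buffer="sssymt" (len 6), cursors c1@3 c2@3 c3@3, authorship 123...
After op 4 (add_cursor(3)): buffer="sssymt" (len 6), cursors c1@3 c2@3 c3@3 c4@3, authorship 123...
After op 5 (insert('e')): buffer="ssseeeeymt" (len 10), cursors c1@7 c2@7 c3@7 c4@7, authorship 1231234...
After op 6 (move_left): buffer="ssseeeeymt" (len 10), cursors c1@6 c2@6 c3@6 c4@6, authorship 1231234...
After op 7 (insert('t')): buffer="ssseeetttteymt" (len 14), cursors c1@10 c2@10 c3@10 c4@10, authorship 12312312344...

Answer: 10 10 10 10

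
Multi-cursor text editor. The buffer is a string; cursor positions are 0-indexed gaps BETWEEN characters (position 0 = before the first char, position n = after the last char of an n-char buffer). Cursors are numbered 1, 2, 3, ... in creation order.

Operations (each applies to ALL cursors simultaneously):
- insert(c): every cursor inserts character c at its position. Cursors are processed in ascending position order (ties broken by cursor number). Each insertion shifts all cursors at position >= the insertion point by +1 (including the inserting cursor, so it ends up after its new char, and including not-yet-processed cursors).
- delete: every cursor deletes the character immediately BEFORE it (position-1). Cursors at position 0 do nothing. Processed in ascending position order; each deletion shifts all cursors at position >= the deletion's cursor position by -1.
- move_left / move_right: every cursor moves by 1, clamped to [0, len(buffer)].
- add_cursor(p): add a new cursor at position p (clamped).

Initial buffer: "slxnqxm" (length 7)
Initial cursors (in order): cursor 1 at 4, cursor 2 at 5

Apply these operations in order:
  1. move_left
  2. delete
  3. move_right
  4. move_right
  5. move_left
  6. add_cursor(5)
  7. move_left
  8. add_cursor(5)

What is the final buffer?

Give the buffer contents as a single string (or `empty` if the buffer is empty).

After op 1 (move_left): buffer="slxnqxm" (len 7), cursors c1@3 c2@4, authorship .......
After op 2 (delete): buffer="slqxm" (len 5), cursors c1@2 c2@2, authorship .....
After op 3 (move_right): buffer="slqxm" (len 5), cursors c1@3 c2@3, authorship .....
After op 4 (move_right): buffer="slqxm" (len 5), cursors c1@4 c2@4, authorship .....
After op 5 (move_left): buffer="slqxm" (len 5), cursors c1@3 c2@3, authorship .....
After op 6 (add_cursor(5)): buffer="slqxm" (len 5), cursors c1@3 c2@3 c3@5, authorship .....
After op 7 (move_left): buffer="slqxm" (len 5), cursors c1@2 c2@2 c3@4, authorship .....
After op 8 (add_cursor(5)): buffer="slqxm" (len 5), cursors c1@2 c2@2 c3@4 c4@5, authorship .....

Answer: slqxm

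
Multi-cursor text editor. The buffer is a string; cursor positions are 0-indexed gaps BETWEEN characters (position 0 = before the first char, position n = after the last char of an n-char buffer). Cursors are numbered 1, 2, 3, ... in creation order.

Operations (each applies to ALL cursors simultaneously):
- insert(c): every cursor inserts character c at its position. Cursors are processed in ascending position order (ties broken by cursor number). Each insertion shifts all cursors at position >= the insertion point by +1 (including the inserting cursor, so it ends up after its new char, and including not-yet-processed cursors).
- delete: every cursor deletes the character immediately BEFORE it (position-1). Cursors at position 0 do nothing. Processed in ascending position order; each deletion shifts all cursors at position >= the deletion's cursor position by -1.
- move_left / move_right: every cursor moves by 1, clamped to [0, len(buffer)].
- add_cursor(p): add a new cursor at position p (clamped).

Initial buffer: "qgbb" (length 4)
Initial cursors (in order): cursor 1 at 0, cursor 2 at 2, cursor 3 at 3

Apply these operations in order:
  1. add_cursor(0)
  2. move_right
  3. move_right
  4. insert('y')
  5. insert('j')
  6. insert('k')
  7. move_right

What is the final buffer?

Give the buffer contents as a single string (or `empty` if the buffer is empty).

After op 1 (add_cursor(0)): buffer="qgbb" (len 4), cursors c1@0 c4@0 c2@2 c3@3, authorship ....
After op 2 (move_right): buffer="qgbb" (len 4), cursors c1@1 c4@1 c2@3 c3@4, authorship ....
After op 3 (move_right): buffer="qgbb" (len 4), cursors c1@2 c4@2 c2@4 c3@4, authorship ....
After op 4 (insert('y')): buffer="qgyybbyy" (len 8), cursors c1@4 c4@4 c2@8 c3@8, authorship ..14..23
After op 5 (insert('j')): buffer="qgyyjjbbyyjj" (len 12), cursors c1@6 c4@6 c2@12 c3@12, authorship ..1414..2323
After op 6 (insert('k')): buffer="qgyyjjkkbbyyjjkk" (len 16), cursors c1@8 c4@8 c2@16 c3@16, authorship ..141414..232323
After op 7 (move_right): buffer="qgyyjjkkbbyyjjkk" (len 16), cursors c1@9 c4@9 c2@16 c3@16, authorship ..141414..232323

Answer: qgyyjjkkbbyyjjkk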